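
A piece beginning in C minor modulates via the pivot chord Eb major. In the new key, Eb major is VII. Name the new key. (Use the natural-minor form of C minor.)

F minor

The numeral VII denotes a major triad on scale degree 7. With Eb on degree 7, the tonic of the new key is F.
Degree 7 carries a major triad in natural-minor keys, so the destination is F minor.
Check: the diatonic triads of F minor (natural minor) are Fm (i), Gdim (ii°), Ab (III), Bbm (iv), Cm (v), Db (VI), Eb (VII) — Eb major is indeed VII.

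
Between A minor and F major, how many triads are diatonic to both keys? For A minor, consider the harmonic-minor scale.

3

Diatonic triads of A minor (harmonic minor): A minor (i), B diminished (ii°), C augmented (III+), D minor (iv), E major (V), F major (VI), G# diminished (vii°).
Diatonic triads of F major: F major (I), G minor (ii), A minor (iii), Bb major (IV), C major (V), D minor (vi), E diminished (vii°).
Matching root and quality in both lists: A minor, D minor, F major.
That gives 3 common triads.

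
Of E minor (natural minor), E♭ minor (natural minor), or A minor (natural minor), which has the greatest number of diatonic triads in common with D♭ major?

E♭ minor

Triads of D♭ major: D♭ major (I), E♭ minor (ii), F minor (iii), G♭ major (IV), A♭ major (V), B♭ minor (vi), C diminished (vii°).
E minor (natural minor) shares 0: none.
E♭ minor (natural minor) shares 4: D♭, E♭m, G♭, B♭m.
A minor (natural minor) shares 0: none.
The most common triads (4) are shared with E♭ minor.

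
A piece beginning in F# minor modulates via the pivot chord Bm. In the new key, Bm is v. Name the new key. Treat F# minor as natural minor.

E minor

The numeral v denotes a minor triad on scale degree 5. With B on degree 5, the tonic of the new key is E.
Degree 5 carries a minor triad in natural-minor keys, so the destination is E minor.
Check: the diatonic triads of E minor (natural minor) are Em (i), F#dim (ii°), G (III), Am (iv), Bm (v), C (VI), D (VII) — Bm is indeed v.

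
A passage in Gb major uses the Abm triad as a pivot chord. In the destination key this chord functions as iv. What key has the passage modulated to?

Eb minor

The numeral iv denotes a minor triad on scale degree 4. With Ab on degree 4, the tonic of the new key is Eb.
Degree 4 carries a minor triad in minor keys, so the destination is Eb minor.
Check: the diatonic triads of Eb minor (natural minor) are Ebm (i), Fdim (ii°), Gb (III), Abm (iv), Bbm (v), Cb (VI), Db (VII) — Abm is indeed iv.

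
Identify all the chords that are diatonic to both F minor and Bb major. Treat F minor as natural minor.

Triads in F minor (natural minor): Fm (i), Gdim (ii°), Ab (III), Bbm (iv), Cm (v), Db (VI), Eb (VII).
Triads in Bb major: Bb (I), Cm (ii), Dm (iii), Eb (IV), F (V), Gm (vi), Adim (vii°).
Shared triads with their functions: Cm (v in F minor, ii in Bb major); Eb (VII in F minor, IV in Bb major).

Cm, Eb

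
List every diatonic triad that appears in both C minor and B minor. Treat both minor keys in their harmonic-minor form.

Triads in C minor (harmonic minor): C minor (i), D diminished (ii°), Eb augmented (III+), F minor (iv), G major (V), Ab major (VI), B diminished (vii°).
Triads in B minor (harmonic minor): B minor (i), C# diminished (ii°), D augmented (III+), E minor (iv), F# major (V), G major (VI), A# diminished (vii°).
Shared triads with their functions: G major (V in C minor, VI in B minor).

G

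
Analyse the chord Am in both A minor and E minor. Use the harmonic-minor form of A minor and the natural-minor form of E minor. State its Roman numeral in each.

The scale of A minor (harmonic minor) is A B C D E F G♯; A is degree 1, and the triad built there (A-C-E) is minor, so it is i.
The scale of E minor (natural minor) is E F♯ G A B C D; A is degree 4, and the triad built there (A-C-E) is minor, so it is iv.

i in A minor; iv in E minor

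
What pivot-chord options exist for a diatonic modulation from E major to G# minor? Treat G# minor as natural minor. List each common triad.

E, G#m, B, C#m

Triads in E major: E major (I), F# minor (ii), G# minor (iii), A major (IV), B major (V), C# minor (vi), D# diminished (vii°).
Triads in G# minor (natural minor): G# minor (i), A# diminished (ii°), B major (III), C# minor (iv), D# minor (v), E major (VI), F# major (VII).
Shared triads with their functions: E major (I in E major, VI in G# minor); G# minor (iii in E major, i in G# minor); B major (V in E major, III in G# minor); C# minor (vi in E major, iv in G# minor).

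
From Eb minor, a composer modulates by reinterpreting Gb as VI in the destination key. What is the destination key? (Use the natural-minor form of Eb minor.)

Bb minor

The numeral VI denotes a major triad on scale degree 6. With Gb on degree 6, the tonic of the new key is Bb.
Degree 6 carries a major triad in minor keys, so the destination is Bb minor.
Check: the diatonic triads of Bb minor (natural minor) are Bbm (i), Cdim (ii°), Db (III), Ebm (iv), Fm (v), Gb (VI), Ab (VII) — Gb is indeed VI.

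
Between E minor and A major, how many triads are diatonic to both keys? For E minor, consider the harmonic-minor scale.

0

Diatonic triads of E minor (harmonic minor): E minor (i), F♯ diminished (ii°), G augmented (III+), A minor (iv), B major (V), C major (VI), D♯ diminished (vii°).
Diatonic triads of A major: A major (I), B minor (ii), C♯ minor (iii), D major (IV), E major (V), F♯ minor (vi), G♯ diminished (vii°).
No triad has the same root and quality in both keys.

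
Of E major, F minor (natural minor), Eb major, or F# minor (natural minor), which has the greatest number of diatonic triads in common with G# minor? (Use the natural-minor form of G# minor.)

E major

Triads of G# minor (natural minor): G#m (i), A#dim (ii°), B (III), C#m (iv), D#m (v), E (VI), F# (VII).
E major shares 4: G#m, B, C#m, E.
F minor (natural minor) shares 0: none.
Eb major shares 0: none.
F# minor (natural minor) shares 2: C#m, E.
The most common triads (4) are shared with E major.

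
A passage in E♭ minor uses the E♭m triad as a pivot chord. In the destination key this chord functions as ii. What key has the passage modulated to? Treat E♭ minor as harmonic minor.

D♭ major

The numeral ii denotes a minor triad on scale degree 2. With E♭ on degree 2, the tonic of the new key is D♭.
Degree 2 carries a minor triad in major keys, so the destination is D♭ major.
Check: the diatonic triads of D♭ major are D♭ (I), E♭m (ii), Fm (iii), G♭ (IV), A♭ (V), B♭m (vi), Cdim (vii°) — E♭m is indeed ii.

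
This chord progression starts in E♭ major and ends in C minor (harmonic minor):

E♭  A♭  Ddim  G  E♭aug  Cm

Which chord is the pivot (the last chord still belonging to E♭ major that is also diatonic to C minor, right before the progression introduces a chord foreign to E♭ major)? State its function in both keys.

Chords diatonic to E♭ major: E♭, Fm, Gm, A♭, B♭, Cm, Ddim.
Reading the progression, the first chord not in that set is G, so the modulation leaves E♭ major there.
The chord immediately before G is Ddim, which is diatonic to both keys: vii° in E♭ major and ii° in C minor.

Ddim — vii° in E♭ major, ii° in C minor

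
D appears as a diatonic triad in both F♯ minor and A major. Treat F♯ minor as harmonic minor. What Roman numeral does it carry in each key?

VI in F♯ minor; IV in A major

The scale of F♯ minor (harmonic minor) is F♯ G♯ A B C♯ D E♯; D is degree 6, and the triad built there (D-F♯-A) is major, so it is VI.
The scale of A major is A B C♯ D E F♯ G♯; D is degree 4, and the triad built there (D-F♯-A) is major, so it is IV.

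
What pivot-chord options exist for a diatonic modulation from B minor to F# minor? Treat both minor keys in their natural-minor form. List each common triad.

Triads in B minor (natural minor): Bm (i), C#dim (ii°), D (III), Em (iv), F#m (v), G (VI), A (VII).
Triads in F# minor (natural minor): F#m (i), G#dim (ii°), A (III), Bm (iv), C#m (v), D (VI), E (VII).
Shared triads with their functions: Bm (i in B minor, iv in F# minor); D (III in B minor, VI in F# minor); F#m (v in B minor, i in F# minor); A (VII in B minor, III in F# minor).

Bm, D, F#m, A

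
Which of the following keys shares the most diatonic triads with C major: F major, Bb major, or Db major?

Triads of C major: C (I), Dm (ii), Em (iii), F (IV), G (V), Am (vi), Bdim (vii°).
F major shares 4: C, Dm, F, Am.
Bb major shares 2: Dm, F.
Db major shares 0: none.
The most common triads (4) are shared with F major.

F major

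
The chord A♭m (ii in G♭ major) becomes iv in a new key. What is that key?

The numeral iv denotes a minor triad on scale degree 4. With A♭ on degree 4, the tonic of the new key is E♭.
Degree 4 carries a minor triad in minor keys, so the destination is E♭ minor.
Check: the diatonic triads of E♭ minor (natural minor) are E♭m (i), Fdim (ii°), G♭ (III), A♭m (iv), B♭m (v), C♭ (VI), D♭ (VII) — A♭m is indeed iv.

E♭ minor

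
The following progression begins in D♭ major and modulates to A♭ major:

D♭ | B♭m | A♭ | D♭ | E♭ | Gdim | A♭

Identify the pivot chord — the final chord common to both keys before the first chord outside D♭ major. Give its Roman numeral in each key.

D♭ — I in D♭ major, IV in A♭ major

Chords diatonic to D♭ major: D♭, E♭m, Fm, G♭, A♭, B♭m, Cdim.
Reading the progression, the first chord not in that set is E♭, so the modulation leaves D♭ major there.
The chord immediately before E♭ is D♭, which is diatonic to both keys: I in D♭ major and IV in A♭ major.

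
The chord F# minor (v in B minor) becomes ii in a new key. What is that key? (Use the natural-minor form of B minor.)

The numeral ii denotes a minor triad on scale degree 2. With F# on degree 2, the tonic of the new key is E.
Degree 2 carries a minor triad in major keys, so the destination is E major.
Check: the diatonic triads of E major are E (I), F#m (ii), G#m (iii), A (IV), B (V), C#m (vi), D#dim (vii°) — F# minor is indeed ii.

E major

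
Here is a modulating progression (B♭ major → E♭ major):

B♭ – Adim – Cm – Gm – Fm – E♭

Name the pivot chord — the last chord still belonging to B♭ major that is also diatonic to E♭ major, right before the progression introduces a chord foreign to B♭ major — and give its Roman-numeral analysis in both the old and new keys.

Gm — vi in B♭ major, iii in E♭ major

Chords diatonic to B♭ major: B♭, Cm, Dm, E♭, F, Gm, Adim.
Reading the progression, the first chord not in that set is Fm, so the modulation leaves B♭ major there.
The chord immediately before Fm is Gm, which is diatonic to both keys: vi in B♭ major and iii in E♭ major.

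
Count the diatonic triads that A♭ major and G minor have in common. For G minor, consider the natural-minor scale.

2

Diatonic triads of A♭ major: A♭ (I), B♭m (ii), Cm (iii), D♭ (IV), E♭ (V), Fm (vi), Gdim (vii°).
Diatonic triads of G minor (natural minor): Gm (i), Adim (ii°), B♭ (III), Cm (iv), Dm (v), E♭ (VI), F (VII).
Matching root and quality in both lists: Cm, E♭.
That gives 2 common triads.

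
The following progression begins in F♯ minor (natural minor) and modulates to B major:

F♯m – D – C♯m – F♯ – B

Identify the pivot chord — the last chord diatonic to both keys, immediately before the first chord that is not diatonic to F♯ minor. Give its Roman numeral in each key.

Chords diatonic to F♯ minor: F♯m, G♯dim, A, Bm, C♯m, D, E.
Reading the progression, the first chord not in that set is F♯, so the modulation leaves F♯ minor there.
The chord immediately before F♯ is C♯m, which is diatonic to both keys: v in F♯ minor and ii in B major.

C♯m — v in F♯ minor, ii in B major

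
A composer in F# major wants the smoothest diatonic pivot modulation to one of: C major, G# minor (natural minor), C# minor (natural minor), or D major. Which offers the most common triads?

G# minor

Triads of F# major: F# (I), G#m (ii), A#m (iii), B (IV), C# (V), D#m (vi), E#dim (vii°).
C major shares 0: none.
G# minor (natural minor) shares 4: F#, G#m, B, D#m.
C# minor (natural minor) shares 2: G#m, B.
D major shares 0: none.
The most common triads (4) are shared with G# minor.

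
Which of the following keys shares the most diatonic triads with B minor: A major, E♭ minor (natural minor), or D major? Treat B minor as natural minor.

D major

Triads of B minor (natural minor): Bm (i), C♯dim (ii°), D (III), Em (iv), F♯m (v), G (VI), A (VII).
A major shares 4: Bm, D, F♯m, A.
E♭ minor (natural minor) shares 0: none.
D major shares 7: Bm, C♯dim, D, Em, F♯m, G, A.
The most common triads (7) are shared with D major.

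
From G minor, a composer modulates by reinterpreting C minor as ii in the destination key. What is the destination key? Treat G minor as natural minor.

B♭ major

The numeral ii denotes a minor triad on scale degree 2. With C on degree 2, the tonic of the new key is B♭.
Degree 2 carries a minor triad in major keys, so the destination is B♭ major.
Check: the diatonic triads of B♭ major are B♭ (I), Cm (ii), Dm (iii), E♭ (IV), F (V), Gm (vi), Adim (vii°) — C minor is indeed ii.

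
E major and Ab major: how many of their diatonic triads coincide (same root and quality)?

Diatonic triads of E major: E (I), F#m (ii), G#m (iii), A (IV), B (V), C#m (vi), D#dim (vii°).
Diatonic triads of Ab major: Ab (I), Bbm (ii), Cm (iii), Db (IV), Eb (V), Fm (vi), Gdim (vii°).
No triad has the same root and quality in both keys.

0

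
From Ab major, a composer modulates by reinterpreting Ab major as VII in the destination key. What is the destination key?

The numeral VII denotes a major triad on scale degree 7. With Ab on degree 7, the tonic of the new key is Bb.
Degree 7 carries a major triad in natural-minor keys, so the destination is Bb minor.
Check: the diatonic triads of Bb minor (natural minor) are Bbm (i), Cdim (ii°), Db (III), Ebm (iv), Fm (v), Gb (VI), Ab (VII) — Ab major is indeed VII.

Bb minor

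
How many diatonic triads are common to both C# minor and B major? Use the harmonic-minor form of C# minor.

1

Diatonic triads of C# minor (harmonic minor): C#m (i), D#dim (ii°), Eaug (III+), F#m (iv), G# (V), A (VI), B#dim (vii°).
Diatonic triads of B major: B (I), C#m (ii), D#m (iii), E (IV), F# (V), G#m (vi), A#dim (vii°).
Matching root and quality in both lists: C#m.
That gives 1 common triad.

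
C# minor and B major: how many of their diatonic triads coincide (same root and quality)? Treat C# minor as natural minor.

Diatonic triads of C# minor (natural minor): C# minor (i), D# diminished (ii°), E major (III), F# minor (iv), G# minor (v), A major (VI), B major (VII).
Diatonic triads of B major: B major (I), C# minor (ii), D# minor (iii), E major (IV), F# major (V), G# minor (vi), A# diminished (vii°).
Matching root and quality in both lists: C# minor, E major, G# minor, B major.
That gives 4 common triads.

4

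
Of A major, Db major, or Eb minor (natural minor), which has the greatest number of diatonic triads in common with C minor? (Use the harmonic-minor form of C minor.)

Triads of C minor (harmonic minor): Cm (i), Ddim (ii°), Ebaug (III+), Fm (iv), G (V), Ab (VI), Bdim (vii°).
A major shares 0: none.
Db major shares 2: Fm, Ab.
Eb minor (natural minor) shares 0: none.
The most common triads (2) are shared with Db major.

Db major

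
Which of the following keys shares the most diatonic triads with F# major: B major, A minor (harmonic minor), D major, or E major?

Triads of F# major: F# (I), G#m (ii), A#m (iii), B (IV), C# (V), D#m (vi), E#dim (vii°).
B major shares 4: F#, G#m, B, D#m.
A minor (harmonic minor) shares 0: none.
D major shares 0: none.
E major shares 2: G#m, B.
The most common triads (4) are shared with B major.

B major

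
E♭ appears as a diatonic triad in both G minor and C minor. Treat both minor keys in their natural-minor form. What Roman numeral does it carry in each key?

The scale of G minor (natural minor) is G A B♭ C D E♭ F; E♭ is degree 6, and the triad built there (E♭-G-B♭) is major, so it is VI.
The scale of C minor (natural minor) is C D E♭ F G A♭ B♭; E♭ is degree 3, and the triad built there (E♭-G-B♭) is major, so it is III.

VI in G minor; III in C minor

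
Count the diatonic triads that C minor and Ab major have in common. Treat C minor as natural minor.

4

Diatonic triads of C minor (natural minor): C minor (i), D diminished (ii°), Eb major (III), F minor (iv), G minor (v), Ab major (VI), Bb major (VII).
Diatonic triads of Ab major: Ab major (I), Bb minor (ii), C minor (iii), Db major (IV), Eb major (V), F minor (vi), G diminished (vii°).
Matching root and quality in both lists: C minor, Eb major, F minor, Ab major.
That gives 4 common triads.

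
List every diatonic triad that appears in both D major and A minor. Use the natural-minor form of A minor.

Triads in D major: D (I), Em (ii), F♯m (iii), G (IV), A (V), Bm (vi), C♯dim (vii°).
Triads in A minor (natural minor): Am (i), Bdim (ii°), C (III), Dm (iv), Em (v), F (VI), G (VII).
Shared triads with their functions: Em (ii in D major, v in A minor); G (IV in D major, VII in A minor).

Em, G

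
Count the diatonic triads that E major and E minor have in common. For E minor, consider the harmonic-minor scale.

Diatonic triads of E major: E (I), F#m (ii), G#m (iii), A (IV), B (V), C#m (vi), D#dim (vii°).
Diatonic triads of E minor (harmonic minor): Em (i), F#dim (ii°), Gaug (III+), Am (iv), B (V), C (VI), D#dim (vii°).
Matching root and quality in both lists: B, D#dim.
That gives 2 common triads.

2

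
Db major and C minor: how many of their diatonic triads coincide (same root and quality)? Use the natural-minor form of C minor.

2

Diatonic triads of Db major: Db (I), Ebm (ii), Fm (iii), Gb (IV), Ab (V), Bbm (vi), Cdim (vii°).
Diatonic triads of C minor (natural minor): Cm (i), Ddim (ii°), Eb (III), Fm (iv), Gm (v), Ab (VI), Bb (VII).
Matching root and quality in both lists: Fm, Ab.
That gives 2 common triads.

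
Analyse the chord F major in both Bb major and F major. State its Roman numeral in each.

V in Bb major; I in F major

The scale of Bb major is Bb C D Eb F G A; F is degree 5, and the triad built there (F-A-C) is major, so it is V.
The scale of F major is F G A Bb C D E; F is degree 1, and the triad built there (F-A-C) is major, so it is I.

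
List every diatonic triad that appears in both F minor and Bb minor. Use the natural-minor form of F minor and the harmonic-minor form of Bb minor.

Triads in F minor (natural minor): Fm (i), Gdim (ii°), Ab (III), Bbm (iv), Cm (v), Db (VI), Eb (VII).
Triads in Bb minor (harmonic minor): Bbm (i), Cdim (ii°), Dbaug (III+), Ebm (iv), F (V), Gb (VI), Adim (vii°).
Shared triads with their functions: Bbm (iv in F minor, i in Bb minor).

Bbm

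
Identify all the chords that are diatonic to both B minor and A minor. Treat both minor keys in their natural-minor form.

Triads in B minor (natural minor): B minor (i), C# diminished (ii°), D major (III), E minor (iv), F# minor (v), G major (VI), A major (VII).
Triads in A minor (natural minor): A minor (i), B diminished (ii°), C major (III), D minor (iv), E minor (v), F major (VI), G major (VII).
Shared triads with their functions: E minor (iv in B minor, v in A minor); G major (VI in B minor, VII in A minor).

Em, G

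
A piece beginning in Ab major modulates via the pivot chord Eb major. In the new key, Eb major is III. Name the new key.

The numeral III denotes a major triad on scale degree 3. With Eb on degree 3, the tonic of the new key is C.
Degree 3 carries a major triad in natural-minor keys, so the destination is C minor.
Check: the diatonic triads of C minor (natural minor) are Cm (i), Ddim (ii°), Eb (III), Fm (iv), Gm (v), Ab (VI), Bb (VII) — Eb major is indeed III.

C minor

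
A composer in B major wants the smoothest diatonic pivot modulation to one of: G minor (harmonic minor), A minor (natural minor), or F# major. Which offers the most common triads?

Triads of B major: B major (I), C# minor (ii), D# minor (iii), E major (IV), F# major (V), G# minor (vi), A# diminished (vii°).
G minor (harmonic minor) shares 0: none.
A minor (natural minor) shares 0: none.
F# major shares 4: B, D#m, F#, G#m.
The most common triads (4) are shared with F# major.

F# major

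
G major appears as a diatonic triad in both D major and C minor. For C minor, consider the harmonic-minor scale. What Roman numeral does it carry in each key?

The scale of D major is D E F# G A B C#; G is degree 4, and the triad built there (G-B-D) is major, so it is IV.
The scale of C minor (harmonic minor) is C D Eb F G Ab B; G is degree 5, and the triad built there (G-B-D) is major, so it is V.

IV in D major; V in C minor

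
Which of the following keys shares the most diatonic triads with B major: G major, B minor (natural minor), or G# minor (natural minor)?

Triads of B major: B major (I), C# minor (ii), D# minor (iii), E major (IV), F# major (V), G# minor (vi), A# diminished (vii°).
G major shares 0: none.
B minor (natural minor) shares 0: none.
G# minor (natural minor) shares 7: B, C#m, D#m, E, F#, G#m, A#dim.
The most common triads (7) are shared with G# minor.

G# minor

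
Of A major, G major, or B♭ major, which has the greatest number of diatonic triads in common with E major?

Triads of E major: E (I), F♯m (ii), G♯m (iii), A (IV), B (V), C♯m (vi), D♯dim (vii°).
A major shares 4: E, F♯m, A, C♯m.
G major shares 0: none.
B♭ major shares 0: none.
The most common triads (4) are shared with A major.

A major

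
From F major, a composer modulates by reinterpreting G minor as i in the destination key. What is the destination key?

G minor

The numeral i denotes a minor triad on scale degree 1. With G on degree 1, the tonic of the new key is G.
Degree 1 carries a minor triad in minor keys, so the destination is G minor.
Check: the diatonic triads of G minor (natural minor) are Gm (i), Adim (ii°), Bb (III), Cm (iv), Dm (v), Eb (VI), F (VII) — G minor is indeed i.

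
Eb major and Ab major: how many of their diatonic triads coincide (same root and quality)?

Diatonic triads of Eb major: Eb (I), Fm (ii), Gm (iii), Ab (IV), Bb (V), Cm (vi), Ddim (vii°).
Diatonic triads of Ab major: Ab (I), Bbm (ii), Cm (iii), Db (IV), Eb (V), Fm (vi), Gdim (vii°).
Matching root and quality in both lists: Eb, Fm, Ab, Cm.
That gives 4 common triads.

4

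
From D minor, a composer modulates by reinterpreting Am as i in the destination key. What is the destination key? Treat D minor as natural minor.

The numeral i denotes a minor triad on scale degree 1. With A on degree 1, the tonic of the new key is A.
Degree 1 carries a minor triad in minor keys, so the destination is A minor.
Check: the diatonic triads of A minor (natural minor) are Am (i), Bdim (ii°), C (III), Dm (iv), Em (v), F (VI), G (VII) — Am is indeed i.

A minor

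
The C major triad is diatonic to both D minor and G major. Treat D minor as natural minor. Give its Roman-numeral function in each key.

The scale of D minor (natural minor) is D E F G A Bb C; C is degree 7, and the triad built there (C-E-G) is major, so it is VII.
The scale of G major is G A B C D E F#; C is degree 4, and the triad built there (C-E-G) is major, so it is IV.

VII in D minor; IV in G major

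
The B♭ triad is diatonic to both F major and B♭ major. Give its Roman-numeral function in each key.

IV in F major; I in B♭ major

The scale of F major is F G A B♭ C D E; B♭ is degree 4, and the triad built there (B♭-D-F) is major, so it is IV.
The scale of B♭ major is B♭ C D E♭ F G A; B♭ is degree 1, and the triad built there (B♭-D-F) is major, so it is I.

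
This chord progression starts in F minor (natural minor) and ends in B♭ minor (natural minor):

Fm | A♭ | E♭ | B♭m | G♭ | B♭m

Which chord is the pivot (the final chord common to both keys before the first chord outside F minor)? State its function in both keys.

B♭m — iv in F minor, i in B♭ minor

Chords diatonic to F minor: Fm, Gdim, A♭, B♭m, Cm, D♭, E♭.
Reading the progression, the first chord not in that set is G♭, so the modulation leaves F minor there.
The chord immediately before G♭ is B♭m, which is diatonic to both keys: iv in F minor and i in B♭ minor.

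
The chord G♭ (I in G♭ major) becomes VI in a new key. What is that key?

The numeral VI denotes a major triad on scale degree 6. With G♭ on degree 6, the tonic of the new key is B♭.
Degree 6 carries a major triad in minor keys, so the destination is B♭ minor.
Check: the diatonic triads of B♭ minor (natural minor) are B♭m (i), Cdim (ii°), D♭ (III), E♭m (iv), Fm (v), G♭ (VI), A♭ (VII) — G♭ is indeed VI.

B♭ minor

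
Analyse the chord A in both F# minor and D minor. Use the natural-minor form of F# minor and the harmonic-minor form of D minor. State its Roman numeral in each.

The scale of F# minor (natural minor) is F# G# A B C# D E; A is degree 3, and the triad built there (A-C#-E) is major, so it is III.
The scale of D minor (harmonic minor) is D E F G A Bb C#; A is degree 5, and the triad built there (A-C#-E) is major, so it is V.

III in F# minor; V in D minor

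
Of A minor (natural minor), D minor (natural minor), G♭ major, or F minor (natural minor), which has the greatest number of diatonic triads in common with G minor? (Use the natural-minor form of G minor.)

Triads of G minor (natural minor): G minor (i), A diminished (ii°), B♭ major (III), C minor (iv), D minor (v), E♭ major (VI), F major (VII).
A minor (natural minor) shares 2: Dm, F.
D minor (natural minor) shares 4: Gm, B♭, Dm, F.
G♭ major shares 0: none.
F minor (natural minor) shares 2: Cm, E♭.
The most common triads (4) are shared with D minor.

D minor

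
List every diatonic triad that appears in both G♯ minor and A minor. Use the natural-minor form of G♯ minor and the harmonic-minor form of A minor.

Triads in G♯ minor (natural minor): G♯m (i), A♯dim (ii°), B (III), C♯m (iv), D♯m (v), E (VI), F♯ (VII).
Triads in A minor (harmonic minor): Am (i), Bdim (ii°), Caug (III+), Dm (iv), E (V), F (VI), G♯dim (vii°).
Shared triads with their functions: E (VI in G♯ minor, V in A minor).

E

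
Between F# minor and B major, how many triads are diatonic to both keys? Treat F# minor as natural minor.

Diatonic triads of F# minor (natural minor): F#m (i), G#dim (ii°), A (III), Bm (iv), C#m (v), D (VI), E (VII).
Diatonic triads of B major: B (I), C#m (ii), D#m (iii), E (IV), F# (V), G#m (vi), A#dim (vii°).
Matching root and quality in both lists: C#m, E.
That gives 2 common triads.

2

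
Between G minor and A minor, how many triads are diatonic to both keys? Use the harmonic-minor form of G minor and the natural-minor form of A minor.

Diatonic triads of G minor (harmonic minor): Gm (i), Adim (ii°), Bbaug (III+), Cm (iv), D (V), Eb (VI), F#dim (vii°).
Diatonic triads of A minor (natural minor): Am (i), Bdim (ii°), C (III), Dm (iv), Em (v), F (VI), G (VII).
No triad has the same root and quality in both keys.

0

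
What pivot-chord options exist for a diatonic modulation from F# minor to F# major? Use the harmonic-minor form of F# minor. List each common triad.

Triads in F# minor (harmonic minor): F#m (i), G#dim (ii°), Aaug (III+), Bm (iv), C# (V), D (VI), E#dim (vii°).
Triads in F# major: F# (I), G#m (ii), A#m (iii), B (IV), C# (V), D#m (vi), E#dim (vii°).
Shared triads with their functions: C# (V in F# minor, V in F# major); E#dim (vii° in F# minor, vii° in F# major).

C#, E#dim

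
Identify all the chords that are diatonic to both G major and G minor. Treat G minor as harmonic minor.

D, F♯dim

Triads in G major: G (I), Am (ii), Bm (iii), C (IV), D (V), Em (vi), F♯dim (vii°).
Triads in G minor (harmonic minor): Gm (i), Adim (ii°), B♭aug (III+), Cm (iv), D (V), E♭ (VI), F♯dim (vii°).
Shared triads with their functions: D (V in G major, V in G minor); F♯dim (vii° in G major, vii° in G minor).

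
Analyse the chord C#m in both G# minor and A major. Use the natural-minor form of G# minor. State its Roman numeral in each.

The scale of G# minor (natural minor) is G# A# B C# D# E F#; C# is degree 4, and the triad built there (C#-E-G#) is minor, so it is iv.
The scale of A major is A B C# D E F# G#; C# is degree 3, and the triad built there (C#-E-G#) is minor, so it is iii.

iv in G# minor; iii in A major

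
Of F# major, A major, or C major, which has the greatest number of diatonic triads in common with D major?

Triads of D major: D (I), Em (ii), F#m (iii), G (IV), A (V), Bm (vi), C#dim (vii°).
F# major shares 0: none.
A major shares 4: D, F#m, A, Bm.
C major shares 2: Em, G.
The most common triads (4) are shared with A major.

A major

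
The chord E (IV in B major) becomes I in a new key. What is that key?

E major

The numeral I denotes a major triad on scale degree 1. With E on degree 1, the tonic of the new key is E.
Degree 1 carries a major triad in major keys, so the destination is E major.
Check: the diatonic triads of E major are E (I), F#m (ii), G#m (iii), A (IV), B (V), C#m (vi), D#dim (vii°) — E is indeed I.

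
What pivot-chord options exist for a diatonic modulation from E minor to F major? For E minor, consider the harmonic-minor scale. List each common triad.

Triads in E minor (harmonic minor): Em (i), F♯dim (ii°), Gaug (III+), Am (iv), B (V), C (VI), D♯dim (vii°).
Triads in F major: F (I), Gm (ii), Am (iii), B♭ (IV), C (V), Dm (vi), Edim (vii°).
Shared triads with their functions: Am (iv in E minor, iii in F major); C (VI in E minor, V in F major).

Am, C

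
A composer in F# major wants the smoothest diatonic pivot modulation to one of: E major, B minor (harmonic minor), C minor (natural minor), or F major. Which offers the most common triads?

Triads of F# major: F# (I), G#m (ii), A#m (iii), B (IV), C# (V), D#m (vi), E#dim (vii°).
E major shares 2: G#m, B.
B minor (harmonic minor) shares 1: F#.
C minor (natural minor) shares 0: none.
F major shares 0: none.
The most common triads (2) are shared with E major.

E major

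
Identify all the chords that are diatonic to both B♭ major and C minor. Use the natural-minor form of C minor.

B♭, Cm, E♭, Gm

Triads in B♭ major: B♭ (I), Cm (ii), Dm (iii), E♭ (IV), F (V), Gm (vi), Adim (vii°).
Triads in C minor (natural minor): Cm (i), Ddim (ii°), E♭ (III), Fm (iv), Gm (v), A♭ (VI), B♭ (VII).
Shared triads with their functions: B♭ (I in B♭ major, VII in C minor); Cm (ii in B♭ major, i in C minor); E♭ (IV in B♭ major, III in C minor); Gm (vi in B♭ major, v in C minor).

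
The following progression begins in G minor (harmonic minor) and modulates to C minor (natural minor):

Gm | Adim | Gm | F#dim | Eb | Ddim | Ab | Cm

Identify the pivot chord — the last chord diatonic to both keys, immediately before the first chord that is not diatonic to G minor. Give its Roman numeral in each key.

Eb — VI in G minor, III in C minor

Chords diatonic to G minor: Gm, Adim, Bbaug, Cm, D, Eb, F#dim.
Reading the progression, the first chord not in that set is Ddim, so the modulation leaves G minor there.
The chord immediately before Ddim is Eb, which is diatonic to both keys: VI in G minor and III in C minor.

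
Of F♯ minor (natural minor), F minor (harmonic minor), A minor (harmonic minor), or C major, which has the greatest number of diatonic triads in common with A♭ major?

Triads of A♭ major: A♭ major (I), B♭ minor (ii), C minor (iii), D♭ major (IV), E♭ major (V), F minor (vi), G diminished (vii°).
F♯ minor (natural minor) shares 0: none.
F minor (harmonic minor) shares 4: B♭m, D♭, Fm, Gdim.
A minor (harmonic minor) shares 0: none.
C major shares 0: none.
The most common triads (4) are shared with F minor.

F minor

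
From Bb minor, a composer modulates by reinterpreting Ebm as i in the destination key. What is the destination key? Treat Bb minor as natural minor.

Eb minor

The numeral i denotes a minor triad on scale degree 1. With Eb on degree 1, the tonic of the new key is Eb.
Degree 1 carries a minor triad in minor keys, so the destination is Eb minor.
Check: the diatonic triads of Eb minor (natural minor) are Ebm (i), Fdim (ii°), Gb (III), Abm (iv), Bbm (v), Cb (VI), Db (VII) — Ebm is indeed i.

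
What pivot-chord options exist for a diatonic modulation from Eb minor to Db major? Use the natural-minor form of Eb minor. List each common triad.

Ebm, Gb, Bbm, Db

Triads in Eb minor (natural minor): Eb minor (i), F diminished (ii°), Gb major (III), Ab minor (iv), Bb minor (v), Cb major (VI), Db major (VII).
Triads in Db major: Db major (I), Eb minor (ii), F minor (iii), Gb major (IV), Ab major (V), Bb minor (vi), C diminished (vii°).
Shared triads with their functions: Eb minor (i in Eb minor, ii in Db major); Gb major (III in Eb minor, IV in Db major); Bb minor (v in Eb minor, vi in Db major); Db major (VII in Eb minor, I in Db major).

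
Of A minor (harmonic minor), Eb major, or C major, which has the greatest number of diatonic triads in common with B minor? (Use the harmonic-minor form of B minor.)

C major

Triads of B minor (harmonic minor): B minor (i), C# diminished (ii°), D augmented (III+), E minor (iv), F# major (V), G major (VI), A# diminished (vii°).
A minor (harmonic minor) shares 0: none.
Eb major shares 0: none.
C major shares 2: Em, G.
The most common triads (2) are shared with C major.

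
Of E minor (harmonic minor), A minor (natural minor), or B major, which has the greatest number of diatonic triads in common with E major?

Triads of E major: E (I), F#m (ii), G#m (iii), A (IV), B (V), C#m (vi), D#dim (vii°).
E minor (harmonic minor) shares 2: B, D#dim.
A minor (natural minor) shares 0: none.
B major shares 4: E, G#m, B, C#m.
The most common triads (4) are shared with B major.

B major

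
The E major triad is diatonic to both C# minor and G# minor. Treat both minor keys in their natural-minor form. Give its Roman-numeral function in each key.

The scale of C# minor (natural minor) is C# D# E F# G# A B; E is degree 3, and the triad built there (E-G#-B) is major, so it is III.
The scale of G# minor (natural minor) is G# A# B C# D# E F#; E is degree 6, and the triad built there (E-G#-B) is major, so it is VI.

III in C# minor; VI in G# minor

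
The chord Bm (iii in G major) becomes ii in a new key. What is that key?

A major

The numeral ii denotes a minor triad on scale degree 2. With B on degree 2, the tonic of the new key is A.
Degree 2 carries a minor triad in major keys, so the destination is A major.
Check: the diatonic triads of A major are A (I), Bm (ii), C♯m (iii), D (IV), E (V), F♯m (vi), G♯dim (vii°) — Bm is indeed ii.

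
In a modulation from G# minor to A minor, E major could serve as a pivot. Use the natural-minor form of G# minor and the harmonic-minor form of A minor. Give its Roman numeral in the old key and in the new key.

The scale of G# minor (natural minor) is G# A# B C# D# E F#; E is degree 6, and the triad built there (E-G#-B) is major, so it is VI.
The scale of A minor (harmonic minor) is A B C D E F G#; E is degree 5, and the triad built there (E-G#-B) is major, so it is V.

VI in G# minor; V in A minor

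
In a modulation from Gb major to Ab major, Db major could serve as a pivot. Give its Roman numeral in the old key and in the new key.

V in Gb major; IV in Ab major

The scale of Gb major is Gb Ab Bb Cb Db Eb F; Db is degree 5, and the triad built there (Db-F-Ab) is major, so it is V.
The scale of Ab major is Ab Bb C Db Eb F G; Db is degree 4, and the triad built there (Db-F-Ab) is major, so it is IV.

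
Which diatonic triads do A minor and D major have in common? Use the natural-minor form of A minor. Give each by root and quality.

Triads in A minor (natural minor): Am (i), Bdim (ii°), C (III), Dm (iv), Em (v), F (VI), G (VII).
Triads in D major: D (I), Em (ii), F#m (iii), G (IV), A (V), Bm (vi), C#dim (vii°).
Shared triads with their functions: Em (v in A minor, ii in D major); G (VII in A minor, IV in D major).

Em, G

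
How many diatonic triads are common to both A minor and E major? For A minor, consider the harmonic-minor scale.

1

Diatonic triads of A minor (harmonic minor): A minor (i), B diminished (ii°), C augmented (III+), D minor (iv), E major (V), F major (VI), G# diminished (vii°).
Diatonic triads of E major: E major (I), F# minor (ii), G# minor (iii), A major (IV), B major (V), C# minor (vi), D# diminished (vii°).
Matching root and quality in both lists: E major.
That gives 1 common triad.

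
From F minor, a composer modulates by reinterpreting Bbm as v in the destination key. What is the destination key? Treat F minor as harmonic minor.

Eb minor

The numeral v denotes a minor triad on scale degree 5. With Bb on degree 5, the tonic of the new key is Eb.
Degree 5 carries a minor triad in natural-minor keys, so the destination is Eb minor.
Check: the diatonic triads of Eb minor (natural minor) are Ebm (i), Fdim (ii°), Gb (III), Abm (iv), Bbm (v), Cb (VI), Db (VII) — Bbm is indeed v.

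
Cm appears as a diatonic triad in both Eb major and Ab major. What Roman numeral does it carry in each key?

The scale of Eb major is Eb F G Ab Bb C D; C is degree 6, and the triad built there (C-Eb-G) is minor, so it is vi.
The scale of Ab major is Ab Bb C Db Eb F G; C is degree 3, and the triad built there (C-Eb-G) is minor, so it is iii.

vi in Eb major; iii in Ab major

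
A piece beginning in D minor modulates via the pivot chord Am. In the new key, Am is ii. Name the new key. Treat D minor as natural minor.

The numeral ii denotes a minor triad on scale degree 2. With A on degree 2, the tonic of the new key is G.
Degree 2 carries a minor triad in major keys, so the destination is G major.
Check: the diatonic triads of G major are G (I), Am (ii), Bm (iii), C (IV), D (V), Em (vi), F♯dim (vii°) — Am is indeed ii.

G major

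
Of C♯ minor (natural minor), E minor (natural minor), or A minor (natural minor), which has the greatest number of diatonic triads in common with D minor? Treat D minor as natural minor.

Triads of D minor (natural minor): Dm (i), Edim (ii°), F (III), Gm (iv), Am (v), B♭ (VI), C (VII).
C♯ minor (natural minor) shares 0: none.
E minor (natural minor) shares 2: Am, C.
A minor (natural minor) shares 4: Dm, F, Am, C.
The most common triads (4) are shared with A minor.

A minor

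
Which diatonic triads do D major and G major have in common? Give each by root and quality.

Triads in D major: D (I), Em (ii), F#m (iii), G (IV), A (V), Bm (vi), C#dim (vii°).
Triads in G major: G (I), Am (ii), Bm (iii), C (IV), D (V), Em (vi), F#dim (vii°).
Shared triads with their functions: D (I in D major, V in G major); Em (ii in D major, vi in G major); G (IV in D major, I in G major); Bm (vi in D major, iii in G major).

D, Em, G, Bm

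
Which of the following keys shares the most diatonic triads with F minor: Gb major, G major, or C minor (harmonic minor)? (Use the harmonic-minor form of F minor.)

Triads of F minor (harmonic minor): F minor (i), G diminished (ii°), Ab augmented (III+), Bb minor (iv), C major (V), Db major (VI), E diminished (vii°).
Gb major shares 2: Bbm, Db.
G major shares 1: C.
C minor (harmonic minor) shares 1: Fm.
The most common triads (2) are shared with Gb major.

Gb major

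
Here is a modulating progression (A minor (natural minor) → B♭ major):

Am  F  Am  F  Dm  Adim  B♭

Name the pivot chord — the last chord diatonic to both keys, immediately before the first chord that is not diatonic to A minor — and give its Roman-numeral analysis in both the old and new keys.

Dm — iv in A minor, iii in B♭ major

Chords diatonic to A minor: Am, Bdim, C, Dm, Em, F, G.
Reading the progression, the first chord not in that set is Adim, so the modulation leaves A minor there.
The chord immediately before Adim is Dm, which is diatonic to both keys: iv in A minor and iii in B♭ major.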